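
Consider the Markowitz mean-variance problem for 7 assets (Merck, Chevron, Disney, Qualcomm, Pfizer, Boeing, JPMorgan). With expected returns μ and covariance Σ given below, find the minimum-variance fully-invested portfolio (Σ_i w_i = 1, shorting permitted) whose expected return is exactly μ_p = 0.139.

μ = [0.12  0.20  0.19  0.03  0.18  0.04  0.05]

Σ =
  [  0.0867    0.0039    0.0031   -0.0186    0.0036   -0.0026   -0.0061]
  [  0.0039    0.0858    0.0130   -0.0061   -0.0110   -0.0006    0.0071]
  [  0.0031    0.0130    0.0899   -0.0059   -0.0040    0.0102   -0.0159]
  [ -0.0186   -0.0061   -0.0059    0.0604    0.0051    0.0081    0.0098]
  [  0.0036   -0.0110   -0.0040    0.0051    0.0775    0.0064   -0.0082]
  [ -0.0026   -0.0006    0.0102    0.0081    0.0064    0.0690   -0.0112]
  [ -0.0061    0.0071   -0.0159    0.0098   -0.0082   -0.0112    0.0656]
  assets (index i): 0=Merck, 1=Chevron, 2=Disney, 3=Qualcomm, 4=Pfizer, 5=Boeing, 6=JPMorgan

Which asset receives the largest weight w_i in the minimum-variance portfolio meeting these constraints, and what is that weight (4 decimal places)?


x=Σ⁻¹μ = [1.3839  2.2424  2.1492  0.8679  2.7636  0.2059  1.4201]
y=Σ⁻¹𝟙 = [15.5606  10.4837  12.9115  17.4401  14.2278  13.1581  20.1052]
a=μᵀx=1.625625  b=𝟙ᵀx=11.032994  c=𝟙ᵀy=103.887050  D=ac−b²=47.154422
λ₁=(c·0.139−b)/D = (103.887050·0.139−11.032994)/47.154422 = 0.072258
λ₂=(a−b·0.139)/D = (1.625625−11.032994·0.139)/47.154422 = 0.001952
w* = 0.072258·x + 0.001952·y:
  w_0 = 0.072258·1.3839 + 0.001952·15.5606 = 0.1304  (Merck)
  w_1 = 0.072258·2.2424 + 0.001952·10.4837 = 0.1825  (Chevron)
  w_2 = 0.072258·2.1492 + 0.001952·12.9115 = 0.1805  (Disney)
  w_3 = 0.072258·0.8679 + 0.001952·17.4401 = 0.0968  (Qualcomm)
  w_4 = 0.072258·2.7636 + 0.001952·14.2278 = 0.2275  (Pfizer)
  w_5 = 0.072258·0.2059 + 0.001952·13.1581 = 0.0406  (Boeing)
  w_6 = 0.072258·1.4201 + 0.001952·20.1052 = 0.1419  (JPMorgan)
Σw_i=1.0000  μᵀw=0.1390
σ²=wᵀΣw=λ₁·μ_p+λ₂ = 0.072258·0.139 + 0.001952 = 0.011996 ≈ 0.0120

Pfizer (0.2275)


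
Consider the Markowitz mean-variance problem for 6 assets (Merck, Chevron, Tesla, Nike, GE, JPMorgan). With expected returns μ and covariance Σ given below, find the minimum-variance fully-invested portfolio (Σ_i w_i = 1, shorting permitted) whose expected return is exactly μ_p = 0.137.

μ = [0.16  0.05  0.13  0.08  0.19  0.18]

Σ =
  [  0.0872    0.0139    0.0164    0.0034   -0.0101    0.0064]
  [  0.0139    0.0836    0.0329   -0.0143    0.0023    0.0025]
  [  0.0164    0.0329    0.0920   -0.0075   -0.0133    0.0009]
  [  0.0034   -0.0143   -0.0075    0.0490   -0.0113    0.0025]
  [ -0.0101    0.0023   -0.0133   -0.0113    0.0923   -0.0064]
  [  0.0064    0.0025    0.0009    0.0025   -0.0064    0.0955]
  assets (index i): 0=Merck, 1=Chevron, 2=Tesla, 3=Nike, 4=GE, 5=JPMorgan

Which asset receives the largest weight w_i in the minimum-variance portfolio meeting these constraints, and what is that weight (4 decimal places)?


p=Σ⁻¹μ = [1.6283  -0.0992  1.7503  2.3326  2.9084  1.8956]
q=Σ⁻¹𝟙 = [7.9948  10.5912  10.3009  27.9423  17.0418  9.9717]
a=μᵀp=1.563524  b=𝟙ᵀp=10.416070  c=𝟙ᵀq=83.842621  D=ac−b²=22.595407
λ₁=(c·0.137−b)/D = (83.842621·0.137−10.416070)/22.595407 = 0.047371
λ₂=(a−b·0.137)/D = (1.563524−10.416070·0.137)/22.595407 = 0.006042
w* = 0.047371·p + 0.006042·q:
  w_0 = 0.047371·1.6283 + 0.006042·7.9948 = 0.1254  (Merck)
  w_1 = 0.047371·-0.0992 + 0.006042·10.5912 = 0.0593  (Chevron)
  w_2 = 0.047371·1.7503 + 0.006042·10.3009 = 0.1452  (Tesla)
  w_3 = 0.047371·2.3326 + 0.006042·27.9423 = 0.2793  (Nike)
  w_4 = 0.047371·2.9084 + 0.006042·17.0418 = 0.2407  (GE)
  w_5 = 0.047371·1.8956 + 0.006042·9.9717 = 0.1500  (JPMorgan)
Σw_i=1.0000  μᵀw=0.1370
σ²=wᵀΣw=λ₁·μ_p+λ₂ = 0.047371·0.137 + 0.006042 = 0.012532 ≈ 0.0125

Nike (0.2793)


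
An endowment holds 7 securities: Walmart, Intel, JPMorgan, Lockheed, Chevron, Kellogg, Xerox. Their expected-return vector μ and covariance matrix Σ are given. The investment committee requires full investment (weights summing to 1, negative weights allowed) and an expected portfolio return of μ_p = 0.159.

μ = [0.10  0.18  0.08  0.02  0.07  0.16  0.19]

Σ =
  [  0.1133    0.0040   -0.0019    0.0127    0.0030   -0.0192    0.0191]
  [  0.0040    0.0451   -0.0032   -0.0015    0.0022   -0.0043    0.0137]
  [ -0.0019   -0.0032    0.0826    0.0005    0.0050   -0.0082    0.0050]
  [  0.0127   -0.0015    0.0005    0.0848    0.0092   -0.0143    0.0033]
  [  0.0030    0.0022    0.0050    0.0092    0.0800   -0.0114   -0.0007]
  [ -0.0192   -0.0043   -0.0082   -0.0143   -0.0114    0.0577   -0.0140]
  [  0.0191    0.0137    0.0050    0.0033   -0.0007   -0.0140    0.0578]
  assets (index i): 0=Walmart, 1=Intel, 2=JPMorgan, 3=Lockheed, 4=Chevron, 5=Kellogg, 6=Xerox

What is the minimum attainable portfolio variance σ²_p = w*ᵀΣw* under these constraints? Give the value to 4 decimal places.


u=Σ⁻¹μ = [0.9389  3.4501  1.3189  0.6820  1.2844  4.7207  3.1651]
v=Σ⁻¹𝟙 = [9.5350  20.6730  14.6431  14.2857  14.0304  34.2301  15.6288]
a=μᵀu=2.280659  b=𝟙ᵀu=15.560222  c=𝟙ᵀv=123.026134  D=ac−b²=38.460183
λ₁=(c·0.159−b)/D = (123.026134·0.159−15.560222)/38.460183 = 0.104028
λ₂=(a−b·0.159)/D = (2.280659−15.560222·0.159)/38.460183 = -0.005029
w* = 0.104028·u + -0.005029·v:
  w_0 = 0.104028·0.9389 + -0.005029·9.5350 = 0.0497  (Walmart)
  w_1 = 0.104028·3.4501 + -0.005029·20.6730 = 0.2549  (Intel)
  w_2 = 0.104028·1.3189 + -0.005029·14.6431 = 0.0636  (JPMorgan)
  w_3 = 0.104028·0.6820 + -0.005029·14.2857 = -0.0009  (Lockheed)
  w_4 = 0.104028·1.2844 + -0.005029·14.0304 = 0.0631  (Chevron)
  w_5 = 0.104028·4.7207 + -0.005029·34.2301 = 0.3189  (Kellogg)
  w_6 = 0.104028·3.1651 + -0.005029·15.6288 = 0.2507  (Xerox)
Σw_i=1.0000  μᵀw=0.1590
σ²=wᵀΣw=λ₁·μ_p+λ₂ = 0.104028·0.159 + -0.005029 = 0.011511 ≈ 0.0115

0.0115


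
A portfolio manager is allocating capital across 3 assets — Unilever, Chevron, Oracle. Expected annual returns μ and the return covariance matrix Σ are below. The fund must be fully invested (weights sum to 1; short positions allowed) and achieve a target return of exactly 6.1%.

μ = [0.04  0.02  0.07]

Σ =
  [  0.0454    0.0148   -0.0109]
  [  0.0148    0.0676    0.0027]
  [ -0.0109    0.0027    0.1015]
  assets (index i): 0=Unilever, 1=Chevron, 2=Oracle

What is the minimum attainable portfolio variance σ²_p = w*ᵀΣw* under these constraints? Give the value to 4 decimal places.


p=Σ⁻¹μ = [1.0638  0.0309  0.8031]
q=Σ⁻¹𝟙 = [21.7799  9.5477  11.9372]
a=μᵀp=0.099385  b=𝟙ᵀp=1.897753  c=𝟙ᵀq=43.264825  D=ac−b²=0.698397
λ₁=(c·0.061−b)/D = (43.264825·0.061−1.897753)/0.698397 = 1.061576
λ₂=(a−b·0.061)/D = (0.099385−1.897753·0.061)/0.698397 = -0.023451
w* = 1.061576·p + -0.023451·q:
  w_0 = 1.061576·1.0638 + -0.023451·21.7799 = 0.6185  (Unilever)
  w_1 = 1.061576·0.0309 + -0.023451·9.5477 = -0.1911  (Chevron)
  w_2 = 1.061576·0.8031 + -0.023451·11.9372 = 0.5726  (Oracle)
Σw_i=1.0000  μᵀw=0.0610
σ²=wᵀΣw=λ₁·μ_p+λ₂ = 1.061576·0.061 + -0.023451 = 0.041305 ≈ 0.0413

0.0413


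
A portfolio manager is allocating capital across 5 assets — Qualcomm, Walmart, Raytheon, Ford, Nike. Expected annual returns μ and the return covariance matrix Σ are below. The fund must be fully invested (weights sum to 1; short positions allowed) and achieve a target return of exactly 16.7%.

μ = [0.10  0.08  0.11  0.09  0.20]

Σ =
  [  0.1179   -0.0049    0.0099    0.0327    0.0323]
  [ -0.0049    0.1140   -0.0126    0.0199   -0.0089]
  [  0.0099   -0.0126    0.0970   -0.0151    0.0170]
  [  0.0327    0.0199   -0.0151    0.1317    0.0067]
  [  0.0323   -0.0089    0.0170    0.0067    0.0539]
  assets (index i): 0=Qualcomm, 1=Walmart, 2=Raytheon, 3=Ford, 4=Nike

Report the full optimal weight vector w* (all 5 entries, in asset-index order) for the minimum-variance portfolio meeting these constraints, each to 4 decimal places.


-0.0725  0.1671  0.1178  0.0872  0.7004

g=Σ⁻¹μ = [-0.3529  0.9719  0.7111  0.5126  3.7945]
h=Σ⁻¹𝟙 = [2.3551  10.0975  9.6511  5.8239  15.0410]
a=μᵀg=0.925726  b=𝟙ᵀg=5.637276  c=𝟙ᵀh=42.968556  D=ac−b²=7.998245
λ₁=(c·0.167−b)/D = (42.968556·0.167−5.637276)/7.998245 = 0.192351
λ₂=(a−b·0.167)/D = (0.925726−5.637276·0.167)/7.998245 = -0.001963
w* = 0.192351·g + -0.001963·h:
  w_0 = 0.192351·-0.3529 + -0.001963·2.3551 = -0.0725  (Qualcomm)
  w_1 = 0.192351·0.9719 + -0.001963·10.0975 = 0.1671  (Walmart)
  w_2 = 0.192351·0.7111 + -0.001963·9.6511 = 0.1178  (Raytheon)
  w_3 = 0.192351·0.5126 + -0.001963·5.8239 = 0.0872  (Ford)
  w_4 = 0.192351·3.7945 + -0.001963·15.0410 = 0.7004  (Nike)
Σw_i=1.0000  μᵀw=0.1670
σ²=wᵀΣw=λ₁·μ_p+λ₂ = 0.192351·0.167 + -0.001963 = 0.030160 ≈ 0.0302


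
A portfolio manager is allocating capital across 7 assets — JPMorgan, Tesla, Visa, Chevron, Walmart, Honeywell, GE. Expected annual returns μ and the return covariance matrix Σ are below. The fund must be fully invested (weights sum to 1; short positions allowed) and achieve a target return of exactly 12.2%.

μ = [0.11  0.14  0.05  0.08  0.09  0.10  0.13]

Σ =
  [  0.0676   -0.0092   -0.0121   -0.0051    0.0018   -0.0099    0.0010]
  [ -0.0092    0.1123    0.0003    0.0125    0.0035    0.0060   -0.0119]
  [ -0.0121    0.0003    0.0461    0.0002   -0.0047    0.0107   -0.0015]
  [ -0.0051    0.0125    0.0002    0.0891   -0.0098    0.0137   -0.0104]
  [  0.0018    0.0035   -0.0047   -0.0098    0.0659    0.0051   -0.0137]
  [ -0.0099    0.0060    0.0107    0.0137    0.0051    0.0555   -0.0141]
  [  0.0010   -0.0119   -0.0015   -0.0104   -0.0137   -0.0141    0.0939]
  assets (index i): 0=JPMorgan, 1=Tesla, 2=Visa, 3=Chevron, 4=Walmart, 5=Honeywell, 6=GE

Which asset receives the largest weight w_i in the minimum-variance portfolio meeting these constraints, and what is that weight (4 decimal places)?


GE (0.2706)

x=Σ⁻¹μ = [2.3641  1.4021  1.4969  0.9918  1.7931  1.9386  2.2234]
y=Σ⁻¹𝟙 = [23.3775  9.8042  26.7996  13.1966  20.6068  15.6075  18.8830]
a=μᵀx=1.254815  b=𝟙ᵀx=12.209985  c=𝟙ᵀy=128.275328  D=ac−b²=11.878095
λ₁=(c·0.122−b)/D = (128.275328·0.122−12.209985)/11.878095 = 0.289575
λ₂=(a−b·0.122)/D = (1.254815−12.209985·0.122)/11.878095 = -0.019768
w* = 0.289575·x + -0.019768·y:
  w_0 = 0.289575·2.3641 + -0.019768·23.3775 = 0.2225  (JPMorgan)
  w_1 = 0.289575·1.4021 + -0.019768·9.8042 = 0.2122  (Tesla)
  w_2 = 0.289575·1.4969 + -0.019768·26.7996 = -0.0963  (Visa)
  w_3 = 0.289575·0.9918 + -0.019768·13.1966 = 0.0263  (Chevron)
  w_4 = 0.289575·1.7931 + -0.019768·20.6068 = 0.1119  (Walmart)
  w_5 = 0.289575·1.9386 + -0.019768·15.6075 = 0.2529  (Honeywell)
  w_6 = 0.289575·2.2234 + -0.019768·18.8830 = 0.2706  (GE)
Σw_i=1.0000  μᵀw=0.1220
σ²=wᵀΣw=λ₁·μ_p+λ₂ = 0.289575·0.122 + -0.019768 = 0.015560 ≈ 0.0156


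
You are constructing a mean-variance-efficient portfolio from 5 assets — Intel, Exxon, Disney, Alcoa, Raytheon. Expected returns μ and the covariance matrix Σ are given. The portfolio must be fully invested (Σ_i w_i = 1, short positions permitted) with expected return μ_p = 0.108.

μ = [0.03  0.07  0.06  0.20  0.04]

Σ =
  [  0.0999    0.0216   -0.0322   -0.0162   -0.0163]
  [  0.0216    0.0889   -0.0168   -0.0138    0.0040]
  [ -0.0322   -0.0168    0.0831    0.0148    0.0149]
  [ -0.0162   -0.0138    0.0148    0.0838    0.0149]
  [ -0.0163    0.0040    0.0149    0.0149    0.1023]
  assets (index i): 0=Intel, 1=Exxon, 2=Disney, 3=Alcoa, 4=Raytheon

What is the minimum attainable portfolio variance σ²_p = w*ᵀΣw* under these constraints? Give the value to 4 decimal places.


0.0185

p=Σ⁻¹μ = [0.7139  1.1637  0.7792  2.5841  -0.0306]
q=Σ⁻¹𝟙 = [16.1939  12.1899  17.1608  12.7016  7.5293]
a=μᵀp=0.665223  b=𝟙ᵀp=5.210249  c=𝟙ᵀq=65.775497  D=ac−b²=16.608694
λ₁=(c·0.108−b)/D = (65.775497·0.108−5.210249)/16.608694 = 0.114007
λ₂=(a−b·0.108)/D = (0.665223−5.210249·0.108)/16.608694 = 0.006172
w* = 0.114007·p + 0.006172·q:
  w_0 = 0.114007·0.7139 + 0.006172·16.1939 = 0.1813  (Intel)
  w_1 = 0.114007·1.1637 + 0.006172·12.1899 = 0.2079  (Exxon)
  w_2 = 0.114007·0.7792 + 0.006172·17.1608 = 0.1948  (Disney)
  w_3 = 0.114007·2.5841 + 0.006172·12.7016 = 0.3730  (Alcoa)
  w_4 = 0.114007·-0.0306 + 0.006172·7.5293 = 0.0430  (Raytheon)
Σw_i=1.0000  μᵀw=0.1080
σ²=wᵀΣw=λ₁·μ_p+λ₂ = 0.114007·0.108 + 0.006172 = 0.018485 ≈ 0.0185


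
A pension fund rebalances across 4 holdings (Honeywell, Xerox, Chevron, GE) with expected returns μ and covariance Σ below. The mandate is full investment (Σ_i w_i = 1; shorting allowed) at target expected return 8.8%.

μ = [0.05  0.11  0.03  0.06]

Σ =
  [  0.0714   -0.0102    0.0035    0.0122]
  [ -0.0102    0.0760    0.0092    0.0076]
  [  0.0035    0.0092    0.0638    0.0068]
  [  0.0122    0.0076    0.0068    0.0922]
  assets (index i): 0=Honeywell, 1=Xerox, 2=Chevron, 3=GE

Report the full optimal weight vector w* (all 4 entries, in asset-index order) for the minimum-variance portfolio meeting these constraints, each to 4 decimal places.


u=Σ⁻¹μ = [0.8373  1.4994  0.1650  0.4042]
v=Σ⁻¹𝟙 = [14.0385  12.8506  12.3024  7.0218]
a=μᵀu=0.235997  b=𝟙ᵀu=2.905872  c=𝟙ᵀv=46.213308  D=ac−b²=2.462102
λ₁=(c·0.088−b)/D = (46.213308·0.088−2.905872)/2.462102 = 0.471507
λ₂=(a−b·0.088)/D = (0.235997−2.905872·0.088)/2.462102 = -0.008009
w* = 0.471507·u + -0.008009·v:
  w_0 = 0.471507·0.8373 + -0.008009·14.0385 = 0.2824  (Honeywell)
  w_1 = 0.471507·1.4994 + -0.008009·12.8506 = 0.6040  (Xerox)
  w_2 = 0.471507·0.1650 + -0.008009·12.3024 = -0.0207  (Chevron)
  w_3 = 0.471507·0.4042 + -0.008009·7.0218 = 0.1343  (GE)
Σw_i=1.0000  μᵀw=0.0880
σ²=wᵀΣw=λ₁·μ_p+λ₂ = 0.471507·0.088 + -0.008009 = 0.033483 ≈ 0.0335

0.2824  0.6040  -0.0207  0.1343


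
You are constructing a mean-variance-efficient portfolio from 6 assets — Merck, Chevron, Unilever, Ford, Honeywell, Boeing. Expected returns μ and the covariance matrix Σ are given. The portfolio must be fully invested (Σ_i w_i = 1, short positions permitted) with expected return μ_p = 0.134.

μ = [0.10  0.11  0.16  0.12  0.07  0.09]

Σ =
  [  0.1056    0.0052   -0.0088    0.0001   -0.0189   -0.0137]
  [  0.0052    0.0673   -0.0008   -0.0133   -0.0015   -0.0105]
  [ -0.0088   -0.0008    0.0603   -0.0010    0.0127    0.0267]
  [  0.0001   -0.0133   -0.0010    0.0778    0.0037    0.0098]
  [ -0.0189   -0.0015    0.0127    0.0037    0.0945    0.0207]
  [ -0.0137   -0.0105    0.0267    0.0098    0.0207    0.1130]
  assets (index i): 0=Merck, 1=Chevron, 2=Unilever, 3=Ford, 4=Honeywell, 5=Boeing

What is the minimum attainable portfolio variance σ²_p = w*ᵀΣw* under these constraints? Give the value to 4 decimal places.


g=Σ⁻¹μ = [1.1949  1.9904  2.6686  1.8604  0.5278  0.2377]
h=Σ⁻¹𝟙 = [12.1959  18.1264  14.3719  14.9650  9.5725  5.5653]
a=μᵀg=1.046994  b=𝟙ᵀg=8.479742  c=𝟙ᵀh=74.796883  D=ac−b²=6.405876
λ₁=(c·0.134−b)/D = (74.796883·0.134−8.479742)/6.405876 = 0.240879
λ₂=(a−b·0.134)/D = (1.046994−8.479742·0.134)/6.405876 = -0.013939
w* = 0.240879·g + -0.013939·h:
  w_0 = 0.240879·1.1949 + -0.013939·12.1959 = 0.1178  (Merck)
  w_1 = 0.240879·1.9904 + -0.013939·18.1264 = 0.2268  (Chevron)
  w_2 = 0.240879·2.6686 + -0.013939·14.3719 = 0.4425  (Unilever)
  w_3 = 0.240879·1.8604 + -0.013939·14.9650 = 0.2395  (Ford)
  w_4 = 0.240879·0.5278 + -0.013939·9.5725 = -0.0063  (Honeywell)
  w_5 = 0.240879·0.2377 + -0.013939·5.5653 = -0.0203  (Boeing)
Σw_i=1.0000  μᵀw=0.1340
σ²=wᵀΣw=λ₁·μ_p+λ₂ = 0.240879·0.134 + -0.013939 = 0.018339 ≈ 0.0183

0.0183


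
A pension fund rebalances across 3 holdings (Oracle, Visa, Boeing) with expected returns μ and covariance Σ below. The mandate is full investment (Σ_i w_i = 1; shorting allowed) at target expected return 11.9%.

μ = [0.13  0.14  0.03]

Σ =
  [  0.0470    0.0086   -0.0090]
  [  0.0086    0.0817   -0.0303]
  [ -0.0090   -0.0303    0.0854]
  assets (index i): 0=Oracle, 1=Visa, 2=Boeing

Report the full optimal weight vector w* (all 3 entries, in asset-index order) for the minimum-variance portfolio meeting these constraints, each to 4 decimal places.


x=Σ⁻¹μ = [2.6661  1.9201  1.3135]
y=Σ⁻¹𝟙 = [21.9578  17.4220  20.2050]
a=μᵀx=0.654815  b=𝟙ᵀx=5.899736  c=𝟙ᵀy=59.584726  D=ac−b²=4.210118
λ₁=(c·0.119−b)/D = (59.584726·0.119−5.899736)/4.210118 = 0.282853
λ₂=(a−b·0.119)/D = (0.654815−5.899736·0.119)/4.210118 = -0.011224
w* = 0.282853·x + -0.011224·y:
  w_0 = 0.282853·2.6661 + -0.011224·21.9578 = 0.5077  (Oracle)
  w_1 = 0.282853·1.9201 + -0.011224·17.4220 = 0.3476  (Visa)
  w_2 = 0.282853·1.3135 + -0.011224·20.2050 = 0.1448  (Boeing)
Σw_i=1.0000  μᵀw=0.1190
σ²=wᵀΣw=λ₁·μ_p+λ₂ = 0.282853·0.119 + -0.011224 = 0.022436 ≈ 0.0224

0.5077  0.3476  0.1448


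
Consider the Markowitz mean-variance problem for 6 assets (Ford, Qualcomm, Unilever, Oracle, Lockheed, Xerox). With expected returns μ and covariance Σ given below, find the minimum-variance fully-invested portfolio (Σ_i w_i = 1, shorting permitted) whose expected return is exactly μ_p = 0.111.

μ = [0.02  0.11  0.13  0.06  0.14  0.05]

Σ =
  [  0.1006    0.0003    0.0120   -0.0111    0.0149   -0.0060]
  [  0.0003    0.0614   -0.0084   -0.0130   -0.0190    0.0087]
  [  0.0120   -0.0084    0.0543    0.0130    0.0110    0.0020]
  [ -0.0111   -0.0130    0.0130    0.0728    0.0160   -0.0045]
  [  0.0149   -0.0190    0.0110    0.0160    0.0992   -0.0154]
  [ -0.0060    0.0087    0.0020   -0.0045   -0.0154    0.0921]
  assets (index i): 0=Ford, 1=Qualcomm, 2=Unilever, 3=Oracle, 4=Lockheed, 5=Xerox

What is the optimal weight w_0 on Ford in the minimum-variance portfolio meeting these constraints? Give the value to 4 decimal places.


0.0039

x=Σ⁻¹μ = [-0.2589  2.6749  2.3823  0.4959  1.7006  0.5302]
y=Σ⁻¹𝟙 = [8.9535  23.0806  13.7495  15.0648  10.9930  11.5364]
a=μᵀx=0.893117  b=𝟙ᵀx=7.525102  c=𝟙ᵀy=83.377834  D=ac−b²=17.838993
λ₁=(c·0.111−b)/D = (83.377834·0.111−7.525102)/17.838993 = 0.096969
λ₂=(a−b·0.111)/D = (0.893117−7.525102·0.111)/17.838993 = 0.003242
w* = 0.096969·x + 0.003242·y:
  w_0 = 0.096969·-0.2589 + 0.003242·8.9535 = 0.0039  (Ford)
  w_1 = 0.096969·2.6749 + 0.003242·23.0806 = 0.3342  (Qualcomm)
  w_2 = 0.096969·2.3823 + 0.003242·13.7495 = 0.2756  (Unilever)
  w_3 = 0.096969·0.4959 + 0.003242·15.0648 = 0.0969  (Oracle)
  w_4 = 0.096969·1.7006 + 0.003242·10.9930 = 0.2005  (Lockheed)
  w_5 = 0.096969·0.5302 + 0.003242·11.5364 = 0.0888  (Xerox)
Σw_i=1.0000  μᵀw=0.1110
σ²=wᵀΣw=λ₁·μ_p+λ₂ = 0.096969·0.111 + 0.003242 = 0.014005 ≈ 0.0140


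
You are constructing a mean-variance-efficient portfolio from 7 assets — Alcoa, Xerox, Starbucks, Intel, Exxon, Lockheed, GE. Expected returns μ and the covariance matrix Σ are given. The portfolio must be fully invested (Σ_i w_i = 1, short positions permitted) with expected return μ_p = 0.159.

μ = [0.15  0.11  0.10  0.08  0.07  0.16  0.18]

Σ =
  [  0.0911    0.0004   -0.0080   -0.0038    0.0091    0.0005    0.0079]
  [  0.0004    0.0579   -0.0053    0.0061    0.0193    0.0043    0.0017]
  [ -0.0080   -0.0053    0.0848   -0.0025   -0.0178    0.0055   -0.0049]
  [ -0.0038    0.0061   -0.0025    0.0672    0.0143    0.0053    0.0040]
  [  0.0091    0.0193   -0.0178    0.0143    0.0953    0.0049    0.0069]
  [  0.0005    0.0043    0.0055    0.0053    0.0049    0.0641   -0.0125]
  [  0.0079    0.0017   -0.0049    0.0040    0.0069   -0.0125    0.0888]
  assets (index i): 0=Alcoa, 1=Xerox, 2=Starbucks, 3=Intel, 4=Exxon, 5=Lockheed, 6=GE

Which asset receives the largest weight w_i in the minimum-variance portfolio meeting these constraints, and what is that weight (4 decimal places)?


Lockheed (0.3564)

u=Σ⁻¹μ = [1.5798  1.6404  1.4366  0.8228  0.0984  2.6152  2.2578]
v=Σ⁻¹𝟙 = [11.0141  13.9115  15.0924  11.6815  6.1047  14.1631  11.8410]
a=μᵀu=1.458618  b=𝟙ᵀu=10.450945  c=𝟙ᵀv=83.808307  D=ac−b²=13.022049
λ₁=(c·0.159−b)/D = (83.808307·0.159−10.450945)/13.022049 = 0.220747
λ₂=(a−b·0.159)/D = (1.458618−10.450945·0.159)/13.022049 = -0.015595
w* = 0.220747·u + -0.015595·v:
  w_0 = 0.220747·1.5798 + -0.015595·11.0141 = 0.1770  (Alcoa)
  w_1 = 0.220747·1.6404 + -0.015595·13.9115 = 0.1452  (Xerox)
  w_2 = 0.220747·1.4366 + -0.015595·15.0924 = 0.0817  (Starbucks)
  w_3 = 0.220747·0.8228 + -0.015595·11.6815 = -0.0006  (Intel)
  w_4 = 0.220747·0.0984 + -0.015595·6.1047 = -0.0735  (Exxon)
  w_5 = 0.220747·2.6152 + -0.015595·14.1631 = 0.3564  (Lockheed)
  w_6 = 0.220747·2.2578 + -0.015595·11.8410 = 0.3137  (GE)
Σw_i=1.0000  μᵀw=0.1590
σ²=wᵀΣw=λ₁·μ_p+λ₂ = 0.220747·0.159 + -0.015595 = 0.019503 ≈ 0.0195


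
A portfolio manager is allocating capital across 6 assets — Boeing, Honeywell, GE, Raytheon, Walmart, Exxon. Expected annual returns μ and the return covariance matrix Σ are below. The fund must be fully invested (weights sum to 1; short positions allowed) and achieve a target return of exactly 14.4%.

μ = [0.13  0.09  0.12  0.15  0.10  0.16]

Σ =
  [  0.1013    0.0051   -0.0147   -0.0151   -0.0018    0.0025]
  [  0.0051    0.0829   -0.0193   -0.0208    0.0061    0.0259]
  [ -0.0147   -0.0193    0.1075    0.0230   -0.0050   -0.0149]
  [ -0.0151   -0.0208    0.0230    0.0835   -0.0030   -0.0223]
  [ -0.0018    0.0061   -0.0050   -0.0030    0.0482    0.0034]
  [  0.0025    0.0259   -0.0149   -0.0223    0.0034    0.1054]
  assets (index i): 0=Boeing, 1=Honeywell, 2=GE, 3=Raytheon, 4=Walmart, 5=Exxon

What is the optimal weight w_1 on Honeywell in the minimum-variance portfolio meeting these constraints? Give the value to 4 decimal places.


-0.0198

p=Σ⁻¹μ = [1.8053  1.2135  1.3786  2.6189  2.1636  1.8562]
q=Σ⁻¹𝟙 = [13.7708  13.7198  12.2345  18.1244  21.1693  10.6710]
a=μᵀp=1.415519  b=𝟙ᵀp=11.036075  c=𝟙ᵀq=89.689784  D=ac−b²=5.162660
λ₁=(c·0.144−b)/D = (89.689784·0.144−11.036075)/5.162660 = 0.364009
λ₂=(a−b·0.144)/D = (1.415519−11.036075·0.144)/5.162660 = -0.033641
w* = 0.364009·p + -0.033641·q:
  w_0 = 0.364009·1.8053 + -0.033641·13.7708 = 0.1939  (Boeing)
  w_1 = 0.364009·1.2135 + -0.033641·13.7198 = -0.0198  (Honeywell)
  w_2 = 0.364009·1.3786 + -0.033641·12.2345 = 0.0902  (GE)
  w_3 = 0.364009·2.6189 + -0.033641·18.1244 = 0.3436  (Raytheon)
  w_4 = 0.364009·2.1636 + -0.033641·21.1693 = 0.0754  (Walmart)
  w_5 = 0.364009·1.8562 + -0.033641·10.6710 = 0.3167  (Exxon)
Σw_i=1.0000  μᵀw=0.1440
σ²=wᵀΣw=λ₁·μ_p+λ₂ = 0.364009·0.144 + -0.033641 = 0.018777 ≈ 0.0188


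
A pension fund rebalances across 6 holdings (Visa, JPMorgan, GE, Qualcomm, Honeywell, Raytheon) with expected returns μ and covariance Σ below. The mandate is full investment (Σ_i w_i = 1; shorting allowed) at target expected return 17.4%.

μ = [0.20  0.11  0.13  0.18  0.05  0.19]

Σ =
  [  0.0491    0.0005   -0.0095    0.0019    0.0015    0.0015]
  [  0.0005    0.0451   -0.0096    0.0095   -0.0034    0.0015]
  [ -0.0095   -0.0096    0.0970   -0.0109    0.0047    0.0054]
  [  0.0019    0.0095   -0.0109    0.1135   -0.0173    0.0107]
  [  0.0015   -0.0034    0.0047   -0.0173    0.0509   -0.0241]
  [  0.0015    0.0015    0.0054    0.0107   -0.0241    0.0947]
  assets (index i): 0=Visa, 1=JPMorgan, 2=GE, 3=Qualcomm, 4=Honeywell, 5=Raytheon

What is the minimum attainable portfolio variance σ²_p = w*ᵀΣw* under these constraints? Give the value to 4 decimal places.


0.0160

p=Σ⁻¹μ = [4.2170  2.5709  1.9498  1.6533  2.4669  2.2286]
q=Σ⁻¹𝟙 = [20.9297  24.3272  13.6479  10.9115  30.4843  15.5896]
a=μᵀp=2.224045  b=𝟙ᵀp=15.086480  c=𝟙ᵀq=115.890288  D=ac−b²=30.143384
λ₁=(c·0.174−b)/D = (115.890288·0.174−15.086480)/30.143384 = 0.168476
λ₂=(a−b·0.174)/D = (2.224045−15.086480·0.174)/30.143384 = -0.013303
w* = 0.168476·p + -0.013303·q:
  w_0 = 0.168476·4.2170 + -0.013303·20.9297 = 0.4320  (Visa)
  w_1 = 0.168476·2.5709 + -0.013303·24.3272 = 0.1095  (JPMorgan)
  w_2 = 0.168476·1.9498 + -0.013303·13.6479 = 0.1469  (GE)
  w_3 = 0.168476·1.6533 + -0.013303·10.9115 = 0.1334  (Qualcomm)
  w_4 = 0.168476·2.4669 + -0.013303·30.4843 = 0.0101  (Honeywell)
  w_5 = 0.168476·2.2286 + -0.013303·15.5896 = 0.1681  (Raytheon)
Σw_i=1.0000  μᵀw=0.1740
σ²=wᵀΣw=λ₁·μ_p+λ₂ = 0.168476·0.174 + -0.013303 = 0.016012 ≈ 0.0160


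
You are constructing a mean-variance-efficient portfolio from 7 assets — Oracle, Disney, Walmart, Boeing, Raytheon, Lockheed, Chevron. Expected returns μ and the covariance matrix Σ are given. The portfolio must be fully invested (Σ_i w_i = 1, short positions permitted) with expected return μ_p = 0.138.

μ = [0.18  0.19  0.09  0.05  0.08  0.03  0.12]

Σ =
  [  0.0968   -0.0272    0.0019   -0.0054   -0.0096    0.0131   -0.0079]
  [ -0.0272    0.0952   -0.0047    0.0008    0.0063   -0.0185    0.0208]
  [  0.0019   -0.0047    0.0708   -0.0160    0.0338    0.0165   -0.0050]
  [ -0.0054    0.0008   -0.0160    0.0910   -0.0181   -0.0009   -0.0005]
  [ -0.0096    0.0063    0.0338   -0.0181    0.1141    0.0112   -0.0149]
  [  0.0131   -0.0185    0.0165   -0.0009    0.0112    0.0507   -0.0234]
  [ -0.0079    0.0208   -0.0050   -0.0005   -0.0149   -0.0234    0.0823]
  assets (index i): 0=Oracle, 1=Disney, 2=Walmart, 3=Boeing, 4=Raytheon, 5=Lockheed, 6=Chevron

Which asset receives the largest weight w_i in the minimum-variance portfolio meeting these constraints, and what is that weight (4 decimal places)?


g=Σ⁻¹μ = [2.6879  2.6310  1.1310  1.0453  0.7114  1.0703  1.5593]
h=Σ⁻¹𝟙 = [14.2155  15.1095  9.4126  15.4616  8.7810  25.7281  19.2672]
a=μᵀg=1.413908  b=𝟙ᵀg=10.836193  c=𝟙ᵀh=107.975520  D=ac−b²=35.244352
λ₁=(c·0.138−b)/D = (107.975520·0.138−10.836193)/35.244352 = 0.115321
λ₂=(a−b·0.138)/D = (1.413908−10.836193·0.138)/35.244352 = -0.002312
w* = 0.115321·g + -0.002312·h:
  w_0 = 0.115321·2.6879 + -0.002312·14.2155 = 0.2771  (Oracle)
  w_1 = 0.115321·2.6310 + -0.002312·15.1095 = 0.2685  (Disney)
  w_2 = 0.115321·1.1310 + -0.002312·9.4126 = 0.1087  (Walmart)
  w_3 = 0.115321·1.0453 + -0.002312·15.4616 = 0.0848  (Boeing)
  w_4 = 0.115321·0.7114 + -0.002312·8.7810 = 0.0617  (Raytheon)
  w_5 = 0.115321·1.0703 + -0.002312·25.7281 = 0.0639  (Lockheed)
  w_6 = 0.115321·1.5593 + -0.002312·19.2672 = 0.1353  (Chevron)
Σw_i=1.0000  μᵀw=0.1380
σ²=wᵀΣw=λ₁·μ_p+λ₂ = 0.115321·0.138 + -0.002312 = 0.013602 ≈ 0.0136

Oracle (0.2771)


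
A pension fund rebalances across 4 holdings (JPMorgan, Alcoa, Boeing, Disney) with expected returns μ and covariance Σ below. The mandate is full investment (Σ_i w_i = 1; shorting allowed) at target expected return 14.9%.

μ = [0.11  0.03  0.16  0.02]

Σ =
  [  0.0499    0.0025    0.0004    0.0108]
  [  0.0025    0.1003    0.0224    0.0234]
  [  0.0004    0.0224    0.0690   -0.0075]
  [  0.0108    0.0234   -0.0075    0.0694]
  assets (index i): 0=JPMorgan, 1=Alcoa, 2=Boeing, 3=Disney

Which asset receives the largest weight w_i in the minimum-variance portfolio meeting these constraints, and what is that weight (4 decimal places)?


x=Σ⁻¹μ = [2.1272  -0.3887  2.4713  0.3553]
y=Σ⁻¹𝟙 = [17.1184  3.4465  14.5965  12.1606]
a=μᵀx=0.624845  b=𝟙ᵀx=4.565069  c=𝟙ᵀy=47.322017  D=ac−b²=8.729086
λ₁=(c·0.149−b)/D = (47.322017·0.149−4.565069)/8.729086 = 0.284785
λ₂=(a−b·0.149)/D = (0.624845−4.565069·0.149)/8.729086 = -0.006341
w* = 0.284785·x + -0.006341·y:
  w_0 = 0.284785·2.1272 + -0.006341·17.1184 = 0.4972  (JPMorgan)
  w_1 = 0.284785·-0.3887 + -0.006341·3.4465 = -0.1326  (Alcoa)
  w_2 = 0.284785·2.4713 + -0.006341·14.5965 = 0.6112  (Boeing)
  w_3 = 0.284785·0.3553 + -0.006341·12.1606 = 0.0241  (Disney)
Σw_i=1.0000  μᵀw=0.1490
σ²=wᵀΣw=λ₁·μ_p+λ₂ = 0.284785·0.149 + -0.006341 = 0.036092 ≈ 0.0361

Boeing (0.6112)


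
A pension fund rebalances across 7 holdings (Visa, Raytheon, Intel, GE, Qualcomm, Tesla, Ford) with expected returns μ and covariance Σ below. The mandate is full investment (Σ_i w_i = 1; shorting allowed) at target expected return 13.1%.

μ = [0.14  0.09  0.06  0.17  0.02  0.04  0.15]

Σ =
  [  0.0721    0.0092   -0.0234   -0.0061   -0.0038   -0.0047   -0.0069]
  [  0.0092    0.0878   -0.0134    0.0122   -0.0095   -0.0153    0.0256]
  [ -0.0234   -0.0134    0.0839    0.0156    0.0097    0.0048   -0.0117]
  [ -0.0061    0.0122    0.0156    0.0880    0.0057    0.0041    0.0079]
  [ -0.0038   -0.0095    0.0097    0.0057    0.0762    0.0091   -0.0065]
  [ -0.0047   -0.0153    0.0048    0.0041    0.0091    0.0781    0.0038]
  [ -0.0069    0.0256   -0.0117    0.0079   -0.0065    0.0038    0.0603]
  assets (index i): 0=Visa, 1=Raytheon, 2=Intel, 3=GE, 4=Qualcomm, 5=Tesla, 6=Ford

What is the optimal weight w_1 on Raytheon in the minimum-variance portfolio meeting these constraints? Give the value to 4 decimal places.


-0.0124

u=Σ⁻¹μ = [2.9122  -0.0238  1.5923  1.5556  0.2983  0.3251  2.9477]
v=Σ⁻¹𝟙 = [22.6418  9.2020  19.2182  5.1619  12.7355  12.1123  18.9301]
a=μᵀu=1.226683  b=𝟙ᵀu=9.607368  c=𝟙ᵀv=100.001824  D=ac−b²=30.368987
λ₁=(c·0.131−b)/D = (100.001824·0.131−9.607368)/30.368987 = 0.115014
λ₂=(a−b·0.131)/D = (1.226683−9.607368·0.131)/30.368987 = -0.001050
w* = 0.115014·u + -0.001050·v:
  w_0 = 0.115014·2.9122 + -0.001050·22.6418 = 0.3112  (Visa)
  w_1 = 0.115014·-0.0238 + -0.001050·9.2020 = -0.0124  (Raytheon)
  w_2 = 0.115014·1.5923 + -0.001050·19.2182 = 0.1630  (Intel)
  w_3 = 0.115014·1.5556 + -0.001050·5.1619 = 0.1735  (GE)
  w_4 = 0.115014·0.2983 + -0.001050·12.7355 = 0.0209  (Qualcomm)
  w_5 = 0.115014·0.3251 + -0.001050·12.1123 = 0.0247  (Tesla)
  w_6 = 0.115014·2.9477 + -0.001050·18.9301 = 0.3192  (Ford)
Σw_i=1.0000  μᵀw=0.1310
σ²=wᵀΣw=λ₁·μ_p+λ₂ = 0.115014·0.131 + -0.001050 = 0.014017 ≈ 0.0140


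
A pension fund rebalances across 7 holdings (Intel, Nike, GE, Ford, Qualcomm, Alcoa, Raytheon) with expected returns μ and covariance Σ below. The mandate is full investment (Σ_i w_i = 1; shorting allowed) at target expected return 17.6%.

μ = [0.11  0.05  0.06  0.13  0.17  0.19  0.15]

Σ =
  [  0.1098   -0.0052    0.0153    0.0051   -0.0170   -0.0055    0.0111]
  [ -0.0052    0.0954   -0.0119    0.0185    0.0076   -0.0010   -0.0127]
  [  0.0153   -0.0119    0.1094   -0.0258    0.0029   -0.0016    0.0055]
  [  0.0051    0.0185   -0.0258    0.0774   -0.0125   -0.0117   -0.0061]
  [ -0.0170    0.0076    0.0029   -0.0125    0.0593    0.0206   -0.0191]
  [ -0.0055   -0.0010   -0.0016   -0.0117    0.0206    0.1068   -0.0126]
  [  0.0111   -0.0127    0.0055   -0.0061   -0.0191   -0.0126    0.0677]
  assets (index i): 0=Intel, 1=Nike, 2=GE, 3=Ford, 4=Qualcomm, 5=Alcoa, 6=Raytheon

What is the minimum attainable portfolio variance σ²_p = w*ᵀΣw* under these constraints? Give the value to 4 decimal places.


p=Σ⁻¹μ = [1.1275  0.2739  0.8712  3.1161  4.3877  1.8038  3.8658]
q=Σ⁻¹𝟙 = [8.9176  9.5989  12.2912  22.0611  26.8937  10.3476  25.6121]
a=μᵀp=2.263599  b=𝟙ᵀp=15.446104  c=𝟙ᵀq=115.722359  D=ac−b²=23.366893
λ₁=(c·0.176−b)/D = (115.722359·0.176−15.446104)/23.366893 = 0.210598
λ₂=(a−b·0.176)/D = (2.263599−15.446104·0.176)/23.366893 = -0.019468
w* = 0.210598·p + -0.019468·q:
  w_0 = 0.210598·1.1275 + -0.019468·8.9176 = 0.0638  (Intel)
  w_1 = 0.210598·0.2739 + -0.019468·9.5989 = -0.1292  (Nike)
  w_2 = 0.210598·0.8712 + -0.019468·12.2912 = -0.0558  (GE)
  w_3 = 0.210598·3.1161 + -0.019468·22.0611 = 0.2268  (Ford)
  w_4 = 0.210598·4.3877 + -0.019468·26.8937 = 0.4005  (Qualcomm)
  w_5 = 0.210598·1.8038 + -0.019468·10.3476 = 0.1784  (Alcoa)
  w_6 = 0.210598·3.8658 + -0.019468·25.6121 = 0.3155  (Raytheon)
Σw_i=1.0000  μᵀw=0.1760
σ²=wᵀΣw=λ₁·μ_p+λ₂ = 0.210598·0.176 + -0.019468 = 0.017597 ≈ 0.0176

0.0176


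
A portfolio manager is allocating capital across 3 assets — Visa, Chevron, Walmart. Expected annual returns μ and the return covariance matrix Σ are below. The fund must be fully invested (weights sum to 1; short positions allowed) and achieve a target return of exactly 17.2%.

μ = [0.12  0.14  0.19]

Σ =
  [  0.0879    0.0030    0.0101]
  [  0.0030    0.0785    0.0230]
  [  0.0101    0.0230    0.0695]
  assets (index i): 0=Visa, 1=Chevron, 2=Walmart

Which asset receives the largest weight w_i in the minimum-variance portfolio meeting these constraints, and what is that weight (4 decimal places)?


g=Σ⁻¹μ = [1.0732  1.0931  2.2161]
h=Σ⁻¹𝟙 = [9.9260  9.4862  9.8067]
a=μᵀg=0.702884  b=𝟙ᵀg=4.382459  c=𝟙ᵀh=29.218886  D=ac−b²=1.331543
λ₁=(c·0.172−b)/D = (29.218886·0.172−4.382459)/1.331543 = 0.483041
λ₂=(a−b·0.172)/D = (0.702884−4.382459·0.172)/1.331543 = -0.038226
w* = 0.483041·g + -0.038226·h:
  w_0 = 0.483041·1.0732 + -0.038226·9.9260 = 0.1390  (Visa)
  w_1 = 0.483041·1.0931 + -0.038226·9.4862 = 0.1654  (Chevron)
  w_2 = 0.483041·2.2161 + -0.038226·9.8067 = 0.6956  (Walmart)
Σw_i=1.0000  μᵀw=0.1720
σ²=wᵀΣw=λ₁·μ_p+λ₂ = 0.483041·0.172 + -0.038226 = 0.044858 ≈ 0.0449

Walmart (0.6956)


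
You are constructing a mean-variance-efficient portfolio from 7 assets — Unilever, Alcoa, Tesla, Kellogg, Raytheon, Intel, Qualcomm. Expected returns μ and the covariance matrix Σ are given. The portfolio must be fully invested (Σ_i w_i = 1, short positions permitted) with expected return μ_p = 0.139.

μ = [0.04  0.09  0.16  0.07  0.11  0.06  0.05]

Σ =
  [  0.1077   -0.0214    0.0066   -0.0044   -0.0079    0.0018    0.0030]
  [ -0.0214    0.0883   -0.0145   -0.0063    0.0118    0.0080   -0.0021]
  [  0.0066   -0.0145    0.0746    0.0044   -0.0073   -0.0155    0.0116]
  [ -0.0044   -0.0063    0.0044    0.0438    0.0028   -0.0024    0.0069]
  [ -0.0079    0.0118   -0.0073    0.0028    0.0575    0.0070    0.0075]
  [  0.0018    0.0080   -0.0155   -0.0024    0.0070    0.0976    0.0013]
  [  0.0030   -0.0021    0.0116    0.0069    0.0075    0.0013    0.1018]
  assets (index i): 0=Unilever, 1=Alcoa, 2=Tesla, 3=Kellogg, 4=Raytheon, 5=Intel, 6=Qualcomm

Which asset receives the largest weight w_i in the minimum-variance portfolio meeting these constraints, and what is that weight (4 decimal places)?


Tesla (0.5510)

u=Σ⁻¹μ = [0.6772  1.3977  2.6266  1.5354  1.8865  0.8080  -0.0526]
v=Σ⁻¹𝟙 = [13.1939  16.1305  16.9076  23.6286  14.9213  10.8097  5.0016]
a=μᵀu=0.933977  b=𝟙ᵀu=8.878731  c=𝟙ᵀv=100.593335  D=ac−b²=15.119985
λ₁=(c·0.139−b)/D = (100.593335·0.139−8.878731)/15.119985 = 0.337549
λ₂=(a−b·0.139)/D = (0.933977−8.878731·0.139)/15.119985 = -0.019852
w* = 0.337549·u + -0.019852·v:
  w_0 = 0.337549·0.6772 + -0.019852·13.1939 = -0.0333  (Unilever)
  w_1 = 0.337549·1.3977 + -0.019852·16.1305 = 0.1516  (Alcoa)
  w_2 = 0.337549·2.6266 + -0.019852·16.9076 = 0.5510  (Tesla)
  w_3 = 0.337549·1.5354 + -0.019852·23.6286 = 0.0492  (Kellogg)
  w_4 = 0.337549·1.8865 + -0.019852·14.9213 = 0.3406  (Raytheon)
  w_5 = 0.337549·0.8080 + -0.019852·10.8097 = 0.0581  (Intel)
  w_6 = 0.337549·-0.0526 + -0.019852·5.0016 = -0.1171  (Qualcomm)
Σw_i=1.0000  μᵀw=0.1390
σ²=wᵀΣw=λ₁·μ_p+λ₂ = 0.337549·0.139 + -0.019852 = 0.027067 ≈ 0.0271


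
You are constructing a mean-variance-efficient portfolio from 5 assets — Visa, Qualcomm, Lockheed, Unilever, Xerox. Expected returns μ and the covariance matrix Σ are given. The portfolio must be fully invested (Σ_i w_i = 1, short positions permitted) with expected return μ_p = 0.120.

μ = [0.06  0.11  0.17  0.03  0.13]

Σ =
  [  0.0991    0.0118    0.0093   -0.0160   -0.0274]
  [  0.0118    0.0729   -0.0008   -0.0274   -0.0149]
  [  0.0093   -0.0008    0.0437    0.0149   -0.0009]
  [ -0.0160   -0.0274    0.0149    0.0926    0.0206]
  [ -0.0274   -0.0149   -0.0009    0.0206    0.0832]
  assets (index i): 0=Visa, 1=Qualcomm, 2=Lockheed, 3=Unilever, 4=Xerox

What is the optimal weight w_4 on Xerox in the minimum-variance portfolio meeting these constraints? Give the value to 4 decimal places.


x=Σ⁻¹μ = [0.5979  1.8473  3.8867  -0.1332  2.1653]
y=Σ⁻¹𝟙 = [12.8482  19.9732  16.6026  12.4951  16.9133]
a=μᵀx=1.177308  b=𝟙ᵀx=8.363973  c=𝟙ᵀy=78.832407  D=ac−b²=22.854005
λ₁=(c·0.120−b)/D = (78.832407·0.120−8.363973)/22.854005 = 0.047953
λ₂=(a−b·0.120)/D = (1.177308−8.363973·0.120)/22.854005 = 0.007597
w* = 0.047953·x + 0.007597·y:
  w_0 = 0.047953·0.5979 + 0.007597·12.8482 = 0.1263  (Visa)
  w_1 = 0.047953·1.8473 + 0.007597·19.9732 = 0.2403  (Qualcomm)
  w_2 = 0.047953·3.8867 + 0.007597·16.6026 = 0.3125  (Lockheed)
  w_3 = 0.047953·-0.1332 + 0.007597·12.4951 = 0.0885  (Unilever)
  w_4 = 0.047953·2.1653 + 0.007597·16.9133 = 0.2323  (Xerox)
Σw_i=1.0000  μᵀw=0.1200
σ²=wᵀΣw=λ₁·μ_p+λ₂ = 0.047953·0.120 + 0.007597 = 0.013352 ≈ 0.0134

0.2323


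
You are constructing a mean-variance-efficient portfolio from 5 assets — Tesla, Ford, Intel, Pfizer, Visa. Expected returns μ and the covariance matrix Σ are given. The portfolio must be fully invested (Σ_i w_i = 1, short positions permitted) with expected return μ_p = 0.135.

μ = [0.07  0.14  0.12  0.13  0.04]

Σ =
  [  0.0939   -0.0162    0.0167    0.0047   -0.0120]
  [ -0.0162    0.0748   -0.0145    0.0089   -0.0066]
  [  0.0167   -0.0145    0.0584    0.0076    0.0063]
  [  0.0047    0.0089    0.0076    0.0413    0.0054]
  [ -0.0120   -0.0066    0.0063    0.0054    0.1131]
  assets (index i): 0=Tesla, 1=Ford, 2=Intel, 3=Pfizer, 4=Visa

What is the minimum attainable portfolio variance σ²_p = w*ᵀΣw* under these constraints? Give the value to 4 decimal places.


0.0222

u=Σ⁻¹μ = [0.6879  2.1964  2.0851  2.1686  0.3351]
v=Σ⁻¹𝟙 = [11.4814  17.8790  15.2997  14.9914  9.5352]
a=μᵀu=0.901171  b=𝟙ᵀu=7.473016  c=𝟙ᵀv=69.186739  D=ac−b²=6.503136
λ₁=(c·0.135−b)/D = (69.186739·0.135−7.473016)/6.503136 = 0.287122
λ₂=(a−b·0.135)/D = (0.901171−7.473016·0.135)/6.503136 = -0.016559
w* = 0.287122·u + -0.016559·v:
  w_0 = 0.287122·0.6879 + -0.016559·11.4814 = 0.0074  (Tesla)
  w_1 = 0.287122·2.1964 + -0.016559·17.8790 = 0.3346  (Ford)
  w_2 = 0.287122·2.0851 + -0.016559·15.2997 = 0.3453  (Intel)
  w_3 = 0.287122·2.1686 + -0.016559·14.9914 = 0.3744  (Pfizer)
  w_4 = 0.287122·0.3351 + -0.016559·9.5352 = -0.0617  (Visa)
Σw_i=1.0000  μᵀw=0.1350
σ²=wᵀΣw=λ₁·μ_p+λ₂ = 0.287122·0.135 + -0.016559 = 0.022202 ≈ 0.0222


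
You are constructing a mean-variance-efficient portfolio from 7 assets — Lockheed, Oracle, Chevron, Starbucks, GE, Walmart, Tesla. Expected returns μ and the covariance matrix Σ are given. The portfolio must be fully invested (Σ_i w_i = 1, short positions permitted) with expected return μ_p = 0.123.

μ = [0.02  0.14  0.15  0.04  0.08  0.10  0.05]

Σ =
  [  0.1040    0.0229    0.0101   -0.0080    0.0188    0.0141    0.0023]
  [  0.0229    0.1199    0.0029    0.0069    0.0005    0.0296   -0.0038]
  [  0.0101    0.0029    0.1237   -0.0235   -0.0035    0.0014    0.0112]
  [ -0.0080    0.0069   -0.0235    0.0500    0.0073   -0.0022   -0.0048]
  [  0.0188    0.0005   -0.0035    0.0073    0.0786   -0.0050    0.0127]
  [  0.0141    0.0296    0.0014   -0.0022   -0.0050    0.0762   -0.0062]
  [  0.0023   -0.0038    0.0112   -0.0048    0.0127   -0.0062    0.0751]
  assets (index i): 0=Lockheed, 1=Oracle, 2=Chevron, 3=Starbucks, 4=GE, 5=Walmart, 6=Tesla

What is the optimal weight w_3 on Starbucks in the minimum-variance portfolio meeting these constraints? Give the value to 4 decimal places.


u=Σ⁻¹μ = [-0.4009  0.8609  1.4306  1.2363  1.0498  1.1716  0.5065]
v=Σ⁻¹𝟙 = [6.5345  2.4147  11.4808  26.7775  7.9051  13.1134  12.9827]
a=μᵀu=0.603023  b=𝟙ᵀu=5.854847  c=𝟙ᵀv=81.208678  D=ac−b²=14.691470
λ₁=(c·0.123−b)/D = (81.208678·0.123−5.854847)/14.691470 = 0.281376
λ₂=(a−b·0.123)/D = (0.603023−5.854847·0.123)/14.691470 = -0.007972
w* = 0.281376·u + -0.007972·v:
  w_0 = 0.281376·-0.4009 + -0.007972·6.5345 = -0.1649  (Lockheed)
  w_1 = 0.281376·0.8609 + -0.007972·2.4147 = 0.2230  (Oracle)
  w_2 = 0.281376·1.4306 + -0.007972·11.4808 = 0.3110  (Chevron)
  w_3 = 0.281376·1.2363 + -0.007972·26.7775 = 0.1344  (Starbucks)
  w_4 = 0.281376·1.0498 + -0.007972·7.9051 = 0.2324  (GE)
  w_5 = 0.281376·1.1716 + -0.007972·13.1134 = 0.2251  (Walmart)
  w_6 = 0.281376·0.5065 + -0.007972·12.9827 = 0.0390  (Tesla)
Σw_i=1.0000  μᵀw=0.1230
σ²=wᵀΣw=λ₁·μ_p+λ₂ = 0.281376·0.123 + -0.007972 = 0.026637 ≈ 0.0266

0.1344
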